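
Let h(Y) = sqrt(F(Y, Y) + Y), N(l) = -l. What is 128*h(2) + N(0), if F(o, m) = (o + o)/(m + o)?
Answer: 128*sqrt(3) ≈ 221.70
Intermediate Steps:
F(o, m) = 2*o/(m + o) (F(o, m) = (2*o)/(m + o) = 2*o/(m + o))
h(Y) = sqrt(1 + Y) (h(Y) = sqrt(2*Y/(Y + Y) + Y) = sqrt(2*Y/((2*Y)) + Y) = sqrt(2*Y*(1/(2*Y)) + Y) = sqrt(1 + Y))
128*h(2) + N(0) = 128*sqrt(1 + 2) - 1*0 = 128*sqrt(3) + 0 = 128*sqrt(3)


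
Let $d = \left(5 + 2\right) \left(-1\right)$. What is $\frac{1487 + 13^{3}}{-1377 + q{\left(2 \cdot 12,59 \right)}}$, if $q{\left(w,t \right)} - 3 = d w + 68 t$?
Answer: $\frac{1842}{1235} \approx 1.4915$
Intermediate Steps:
$d = -7$ ($d = 7 \left(-1\right) = -7$)
$q{\left(w,t \right)} = 3 - 7 w + 68 t$ ($q{\left(w,t \right)} = 3 + \left(- 7 w + 68 t\right) = 3 - 7 w + 68 t$)
$\frac{1487 + 13^{3}}{-1377 + q{\left(2 \cdot 12,59 \right)}} = \frac{1487 + 13^{3}}{-1377 + \left(3 - 7 \cdot 2 \cdot 12 + 68 \cdot 59\right)} = \frac{1487 + 2197}{-1377 + \left(3 - 168 + 4012\right)} = \frac{3684}{-1377 + \left(3 - 168 + 4012\right)} = \frac{3684}{-1377 + 3847} = \frac{3684}{2470} = 3684 \cdot \frac{1}{2470} = \frac{1842}{1235}$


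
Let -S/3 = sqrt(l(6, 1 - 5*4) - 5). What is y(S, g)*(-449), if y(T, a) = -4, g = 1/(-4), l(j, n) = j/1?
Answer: 1796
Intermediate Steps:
l(j, n) = j (l(j, n) = j*1 = j)
S = -3 (S = -3*sqrt(6 - 5) = -3*sqrt(1) = -3*1 = -3)
g = -1/4 ≈ -0.25000
y(S, g)*(-449) = -4*(-449) = 1796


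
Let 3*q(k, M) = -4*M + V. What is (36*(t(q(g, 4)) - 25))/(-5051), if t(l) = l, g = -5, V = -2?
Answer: 1116/5051 ≈ 0.22095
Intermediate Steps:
q(k, M) = -⅔ - 4*M/3 (q(k, M) = (-4*M - 2)/3 = (-2 - 4*M)/3 = -⅔ - 4*M/3)
(36*(t(q(g, 4)) - 25))/(-5051) = (36*((-⅔ - 4/3*4) - 25))/(-5051) = (36*((-⅔ - 16/3) - 25))*(-1/5051) = (36*(-6 - 25))*(-1/5051) = (36*(-31))*(-1/5051) = -1116*(-1/5051) = 1116/5051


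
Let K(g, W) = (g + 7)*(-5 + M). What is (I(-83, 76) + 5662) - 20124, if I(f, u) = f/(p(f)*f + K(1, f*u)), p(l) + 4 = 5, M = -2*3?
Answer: -2472919/171 ≈ -14462.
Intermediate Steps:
M = -6
K(g, W) = -77 - 11*g (K(g, W) = (g + 7)*(-5 - 6) = (7 + g)*(-11) = -77 - 11*g)
p(l) = 1 (p(l) = -4 + 5 = 1)
I(f, u) = f/(-88 + f) (I(f, u) = f/(1*f + (-77 - 11*1)) = f/(f + (-77 - 11)) = f/(f - 88) = f/(-88 + f))
(I(-83, 76) + 5662) - 20124 = (-83/(-88 - 83) + 5662) - 20124 = (-83/(-171) + 5662) - 20124 = (-83*(-1/171) + 5662) - 20124 = (83/171 + 5662) - 20124 = 968285/171 - 20124 = -2472919/171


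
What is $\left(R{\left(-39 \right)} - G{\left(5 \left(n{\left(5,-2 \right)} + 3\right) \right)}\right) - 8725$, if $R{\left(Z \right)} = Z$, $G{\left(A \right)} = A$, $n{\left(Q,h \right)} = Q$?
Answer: $-8804$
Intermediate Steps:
$\left(R{\left(-39 \right)} - G{\left(5 \left(n{\left(5,-2 \right)} + 3\right) \right)}\right) - 8725 = \left(-39 - 5 \left(5 + 3\right)\right) - 8725 = \left(-39 - 5 \cdot 8\right) - 8725 = \left(-39 - 40\right) - 8725 = -79 - 8725 = -8804$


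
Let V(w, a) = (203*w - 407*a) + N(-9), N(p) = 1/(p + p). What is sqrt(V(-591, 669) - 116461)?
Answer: I*sqrt(18313814)/6 ≈ 713.24*I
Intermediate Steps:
N(p) = 1/(2*p)
V(w, a) = -1/18 - 407*a + 203*w (V(w, a) = (203*w - 407*a) + (1/2)/(-9) = (-407*a + 203*w) + (1/2)*(-1/9) = (-407*a + 203*w) - 1/18 = -1/18 - 407*a + 203*w)
sqrt(V(-591, 669) - 116461) = sqrt((-1/18 - 407*669 + 203*(-591)) - 116461) = sqrt((-1/18 - 272283 - 119973) - 116461) = sqrt(-7060609/18 - 116461) = sqrt(-9156907/18) = I*sqrt(18313814)/6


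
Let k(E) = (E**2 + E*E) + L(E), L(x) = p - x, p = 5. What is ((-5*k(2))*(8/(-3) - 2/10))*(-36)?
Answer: -5676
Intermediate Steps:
L(x) = 5 - x
k(E) = 5 - E + 2*E**2 (k(E) = (E**2 + E*E) + (5 - E) = (E**2 + E**2) + (5 - E) = 2*E**2 + (5 - E) = 5 - E + 2*E**2)
((-5*k(2))*(8/(-3) - 2/10))*(-36) = ((-5*(5 - 1*2 + 2*2**2))*(8/(-3) - 2/10))*(-36) = ((-5*(5 - 2 + 2*4))*(8*(-1/3) - 2*1/10))*(-36) = ((-5*(5 - 2 + 8))*(-8/3 - 1/5))*(-36) = (-5*11*(-43/15))*(-36) = -55*(-43/15)*(-36) = (473/3)*(-36) = -5676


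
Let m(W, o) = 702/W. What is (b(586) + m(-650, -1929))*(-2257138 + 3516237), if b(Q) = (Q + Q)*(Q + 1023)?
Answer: 59358551530627/25 ≈ 2.3743e+12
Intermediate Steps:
b(Q) = 2*Q*(1023 + Q) (b(Q) = (2*Q)*(1023 + Q) = 2*Q*(1023 + Q))
(b(586) + m(-650, -1929))*(-2257138 + 3516237) = (2*586*(1023 + 586) + 702/(-650))*(-2257138 + 3516237) = (2*586*1609 + 702*(-1/650))*1259099 = (1885748 - 27/25)*1259099 = (47143673/25)*1259099 = 59358551530627/25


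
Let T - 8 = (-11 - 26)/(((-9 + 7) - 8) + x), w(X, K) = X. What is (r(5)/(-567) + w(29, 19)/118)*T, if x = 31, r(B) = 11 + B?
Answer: 1906705/1405026 ≈ 1.3571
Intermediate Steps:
T = 131/21 (T = 8 + (-11 - 26)/(((-9 + 7) - 8) + 31) = 8 - 37/((-2 - 8) + 31) = 8 - 37/(-10 + 31) = 8 - 37/21 = 131/21 ≈ 6.2381)
(r(5)/(-567) + w(29, 19)/118)*T = ((11 + 5)/(-567) + 29/118)*(131/21) = (16*(-1/567) + 29*(1/118))*(131/21) = (-16/567 + 29/118)*(131/21) = (14555/66906)*(131/21) = 1906705/1405026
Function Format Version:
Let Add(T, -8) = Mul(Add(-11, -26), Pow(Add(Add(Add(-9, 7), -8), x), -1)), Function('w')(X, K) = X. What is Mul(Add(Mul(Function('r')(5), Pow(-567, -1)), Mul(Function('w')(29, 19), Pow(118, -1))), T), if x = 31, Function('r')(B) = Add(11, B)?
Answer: Rational(1906705, 1405026) ≈ 1.3571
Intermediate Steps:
T = Rational(131, 21) (T = Add(8, Mul(Add(-11, -26), Pow(Add(Add(Add(-9, 7), -8), 31), -1))) = Add(8, Mul(-37, Pow(Add(Add(-2, -8), 31), -1))) = Add(8, Mul(-37, Pow(Add(-10, 31), -1))) = Add(8, Mul(-37, Pow(21, -1))) = Add(8, Mul(-37, Rational(1, 21))) = Add(8, Rational(-37, 21)) = Rational(131, 21) ≈ 6.2381)
Mul(Add(Mul(Function('r')(5), Pow(-567, -1)), Mul(Function('w')(29, 19), Pow(118, -1))), T) = Mul(Add(Mul(Add(11, 5), Pow(-567, -1)), Mul(29, Pow(118, -1))), Rational(131, 21)) = Mul(Add(Mul(16, Rational(-1, 567)), Mul(29, Rational(1, 118))), Rational(131, 21)) = Mul(Add(Rational(-16, 567), Rational(29, 118)), Rational(131, 21)) = Mul(Rational(14555, 66906), Rational(131, 21)) = Rational(1906705, 1405026)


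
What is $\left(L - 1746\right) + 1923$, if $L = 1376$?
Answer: $1553$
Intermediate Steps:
$\left(L - 1746\right) + 1923 = \left(1376 - 1746\right) + 1923 = -370 + 1923 = 1553$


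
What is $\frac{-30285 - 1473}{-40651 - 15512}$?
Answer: $\frac{10586}{18721} \approx 0.56546$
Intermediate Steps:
$\frac{-30285 - 1473}{-40651 - 15512} = - \frac{31758}{-56163} = \left(-31758\right) \left(- \frac{1}{56163}\right) = \frac{10586}{18721}$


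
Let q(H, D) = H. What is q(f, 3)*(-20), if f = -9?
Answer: 180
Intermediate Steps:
q(f, 3)*(-20) = -9*(-20) = 180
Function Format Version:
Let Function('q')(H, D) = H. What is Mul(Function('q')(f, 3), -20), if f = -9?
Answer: 180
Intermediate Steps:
Mul(Function('q')(f, 3), -20) = Mul(-9, -20) = 180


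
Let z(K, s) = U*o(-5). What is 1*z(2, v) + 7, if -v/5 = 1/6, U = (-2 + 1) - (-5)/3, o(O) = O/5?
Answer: 19/3 ≈ 6.3333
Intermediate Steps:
o(O) = O/5 (o(O) = O*(⅕) = O/5)
U = ⅔ (U = -1 - (-5)/3 = -1 - 1*(-5/3) = -1 + 5/3 = ⅔ ≈ 0.66667)
v = -⅚ (v = -5/6 = -5*⅙ = -⅚ ≈ -0.83333)
z(K, s) = -⅔ (z(K, s) = 2*((⅕)*(-5))/3 = (⅔)*(-1) = -⅔)
1*z(2, v) + 7 = 1*(-⅔) + 7 = -⅔ + 7 = 19/3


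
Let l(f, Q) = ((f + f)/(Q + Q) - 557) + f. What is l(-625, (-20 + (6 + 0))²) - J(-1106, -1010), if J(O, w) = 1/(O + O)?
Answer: -4587864/3871 ≈ -1185.2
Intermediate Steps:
J(O, w) = 1/(2*O)
l(f, Q) = -557 + f + f/Q (l(f, Q) = ((2*f)/((2*Q)) - 557) + f = ((2*f)*(1/(2*Q)) - 557) + f = (f/Q - 557) + f = (-557 + f/Q) + f = -557 + f + f/Q)
l(-625, (-20 + (6 + 0))²) - J(-1106, -1010) = (-557 - 625 - 625/(-20 + (6 + 0))²) - 1/(2*(-1106)) = (-557 - 625 - 625/(-20 + 6)²) - (-1)/(2*1106) = (-557 - 625 - 625/((-14)²)) - 1*(-1/2212) = (-557 - 625 - 625/196) + 1/2212 = -232297/196 + 1/2212 = -4587864/3871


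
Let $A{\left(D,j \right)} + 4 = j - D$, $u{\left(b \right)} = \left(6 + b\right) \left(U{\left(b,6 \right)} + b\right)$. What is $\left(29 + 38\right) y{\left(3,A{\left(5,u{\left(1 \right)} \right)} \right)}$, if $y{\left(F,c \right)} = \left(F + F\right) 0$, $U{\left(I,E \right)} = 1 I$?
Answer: $0$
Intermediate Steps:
$U{\left(I,E \right)} = I$
$u{\left(b \right)} = 2 b \left(6 + b\right)$ ($u{\left(b \right)} = \left(6 + b\right) \left(b + b\right) = \left(6 + b\right) 2 b = 2 b \left(6 + b\right)$)
$A{\left(D,j \right)} = -4 + j - D$ ($A{\left(D,j \right)} = -4 - \left(D - j\right) = -4 + j - D$)
$y{\left(F,c \right)} = 0$ ($y{\left(F,c \right)} = 2 F 0 = 0$)
$\left(29 + 38\right) y{\left(3,A{\left(5,u{\left(1 \right)} \right)} \right)} = \left(29 + 38\right) 0 = 67 \cdot 0 = 0$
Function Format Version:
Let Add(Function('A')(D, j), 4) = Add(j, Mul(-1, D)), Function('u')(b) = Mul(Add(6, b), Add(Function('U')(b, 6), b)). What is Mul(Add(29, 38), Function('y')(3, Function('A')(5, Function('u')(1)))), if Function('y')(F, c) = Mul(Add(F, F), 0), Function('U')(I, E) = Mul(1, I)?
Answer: 0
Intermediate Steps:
Function('U')(I, E) = I
Function('u')(b) = Mul(2, b, Add(6, b)) (Function('u')(b) = Mul(Add(6, b), Add(b, b)) = Mul(Add(6, b), Mul(2, b)) = Mul(2, b, Add(6, b)))
Function('A')(D, j) = Add(-4, j, Mul(-1, D)) (Function('A')(D, j) = Add(-4, Add(j, Mul(-1, D))) = Add(-4, j, Mul(-1, D)))
Function('y')(F, c) = 0 (Function('y')(F, c) = Mul(Mul(2, F), 0) = 0)
Mul(Add(29, 38), Function('y')(3, Function('A')(5, Function('u')(1)))) = Mul(Add(29, 38), 0) = Mul(67, 0) = 0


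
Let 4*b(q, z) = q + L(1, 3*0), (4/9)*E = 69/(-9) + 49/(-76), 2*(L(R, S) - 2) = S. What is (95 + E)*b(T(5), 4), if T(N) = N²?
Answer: 626265/1216 ≈ 515.02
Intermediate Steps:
L(R, S) = 2 + S/2
E = -5685/304 (E = 9*(69/(-9) + 49/(-76))/4 = 9*(69*(-⅑) + 49*(-1/76))/4 = 9*(-23/3 - 49/76)/4 = (9/4)*(-1895/228) = -5685/304 ≈ -18.701)
b(q, z) = ½ + q/4 (b(q, z) = (q + (2 + (3*0)/2))/4 = (q + (2 + (½)*0))/4 = (q + (2 + 0))/4 = (q + 2)/4 = (2 + q)/4 = ½ + q/4)
(95 + E)*b(T(5), 4) = (95 - 5685/304)*(½ + (¼)*5²) = 23195*(½ + (¼)*25)/304 = 23195*(½ + 25/4)/304 = (23195/304)*(27/4) = 626265/1216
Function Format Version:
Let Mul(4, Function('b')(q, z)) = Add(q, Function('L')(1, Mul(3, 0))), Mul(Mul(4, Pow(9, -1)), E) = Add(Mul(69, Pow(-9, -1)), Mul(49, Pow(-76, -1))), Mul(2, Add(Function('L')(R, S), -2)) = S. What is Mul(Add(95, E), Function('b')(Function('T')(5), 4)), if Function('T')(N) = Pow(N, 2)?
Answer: Rational(626265, 1216) ≈ 515.02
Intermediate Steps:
Function('L')(R, S) = Add(2, Mul(Rational(1, 2), S))
E = Rational(-5685, 304) (E = Mul(Rational(9, 4), Add(Mul(69, Pow(-9, -1)), Mul(49, Pow(-76, -1)))) = Mul(Rational(9, 4), Add(Mul(69, Rational(-1, 9)), Mul(49, Rational(-1, 76)))) = Mul(Rational(9, 4), Add(Rational(-23, 3), Rational(-49, 76))) = Mul(Rational(9, 4), Rational(-1895, 228)) = Rational(-5685, 304) ≈ -18.701)
Function('b')(q, z) = Add(Rational(1, 2), Mul(Rational(1, 4), q)) (Function('b')(q, z) = Mul(Rational(1, 4), Add(q, Add(2, Mul(Rational(1, 2), Mul(3, 0))))) = Mul(Rational(1, 4), Add(q, Add(2, Mul(Rational(1, 2), 0)))) = Mul(Rational(1, 4), Add(q, Add(2, 0))) = Mul(Rational(1, 4), Add(q, 2)) = Mul(Rational(1, 4), Add(2, q)) = Add(Rational(1, 2), Mul(Rational(1, 4), q)))
Mul(Add(95, E), Function('b')(Function('T')(5), 4)) = Mul(Add(95, Rational(-5685, 304)), Add(Rational(1, 2), Mul(Rational(1, 4), Pow(5, 2)))) = Mul(Rational(23195, 304), Add(Rational(1, 2), Mul(Rational(1, 4), 25))) = Mul(Rational(23195, 304), Add(Rational(1, 2), Rational(25, 4))) = Mul(Rational(23195, 304), Rational(27, 4)) = Rational(626265, 1216)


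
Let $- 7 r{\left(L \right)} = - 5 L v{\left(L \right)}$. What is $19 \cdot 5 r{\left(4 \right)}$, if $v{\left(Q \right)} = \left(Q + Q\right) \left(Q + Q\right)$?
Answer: $\frac{121600}{7} \approx 17371.0$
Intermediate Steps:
$v{\left(Q \right)} = 4 Q^{2}$ ($v{\left(Q \right)} = 2 Q 2 Q = 4 Q^{2}$)
$r{\left(L \right)} = \frac{20 L^{3}}{7}$ ($r{\left(L \right)} = - \frac{- 5 L 4 L^{2}}{7} = - \frac{\left(-20\right) L^{3}}{7} = \frac{20 L^{3}}{7}$)
$19 \cdot 5 r{\left(4 \right)} = 19 \cdot 5 \frac{20 \cdot 4^{3}}{7} = 95 \cdot \frac{20}{7} \cdot 64 = 95 \cdot \frac{1280}{7} = \frac{121600}{7}$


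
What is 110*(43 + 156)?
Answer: 21890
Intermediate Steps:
110*(43 + 156) = 110*199 = 21890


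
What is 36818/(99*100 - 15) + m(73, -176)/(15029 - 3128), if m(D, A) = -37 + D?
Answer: 146175626/39213795 ≈ 3.7277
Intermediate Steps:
36818/(99*100 - 15) + m(73, -176)/(15029 - 3128) = 36818/(99*100 - 15) + (-37 + 73)/(15029 - 3128) = 36818/(9900 - 15) + 36/11901 = 36818/9885 + 36*(1/11901) = 36818*(1/9885) + 12/3967 = 36818/9885 + 12/3967 = 146175626/39213795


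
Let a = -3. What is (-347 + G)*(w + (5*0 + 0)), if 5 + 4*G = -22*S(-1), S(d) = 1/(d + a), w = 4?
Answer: -2775/2 ≈ -1387.5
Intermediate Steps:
S(d) = 1/(-3 + d) (S(d) = 1/(d - 3) = 1/(-3 + d))
G = 1/8 (G = -5/4 + (-22/(-3 - 1))/4 = -5/4 + (-22/(-4))/4 = -5/4 + (-22*(-1/4))/4 = -5/4 + (1/4)*(11/2) = -5/4 + 11/8 = 1/8 ≈ 0.12500)
(-347 + G)*(w + (5*0 + 0)) = (-347 + 1/8)*(4 + (5*0 + 0)) = -2775*(4 + (0 + 0))/8 = -2775*(4 + 0)/8 = -2775/8*4 = -2775/2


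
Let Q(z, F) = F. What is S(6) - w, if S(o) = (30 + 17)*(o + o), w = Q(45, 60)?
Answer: 504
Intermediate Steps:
w = 60
S(o) = 94*o (S(o) = 47*(2*o) = 94*o)
S(6) - w = 94*6 - 1*60 = 564 - 60 = 504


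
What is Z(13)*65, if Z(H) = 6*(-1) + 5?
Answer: -65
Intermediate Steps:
Z(H) = -1 (Z(H) = -6 + 5 = -1)
Z(13)*65 = -1*65 = -65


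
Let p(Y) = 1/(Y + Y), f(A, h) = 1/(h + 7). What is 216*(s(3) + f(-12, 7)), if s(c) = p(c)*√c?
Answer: 108/7 + 36*√3 ≈ 77.782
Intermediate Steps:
f(A, h) = 1/(7 + h)
p(Y) = 1/(2*Y)
s(c) = 1/(2*√c) (s(c) = (1/(2*c))*√c = 1/(2*√c))
216*(s(3) + f(-12, 7)) = 216*(1/(2*√3) + 1/(7 + 7)) = 216*((√3/3)/2 + 1/14) = 216*(√3/6 + 1/14) = 216*(1/14 + √3/6) = 108/7 + 36*√3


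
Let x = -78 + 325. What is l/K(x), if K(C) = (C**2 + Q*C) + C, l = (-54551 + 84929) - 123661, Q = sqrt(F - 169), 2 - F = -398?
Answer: -23134184/15134431 + 93283*sqrt(231)/15134431 ≈ -1.4349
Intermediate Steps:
F = 400 (F = 2 - 1*(-398) = 2 + 398 = 400)
x = 247
Q = sqrt(231) (Q = sqrt(400 - 169) = sqrt(231) ≈ 15.199)
l = -93283 (l = 30378 - 123661 = -93283)
K(C) = C + C**2 + C*sqrt(231) (K(C) = (C**2 + sqrt(231)*C) + C = (C**2 + C*sqrt(231)) + C = C + C**2 + C*sqrt(231))
l/K(x) = -93283*1/(247*(1 + 247 + sqrt(231))) = -93283*1/(247*(248 + sqrt(231))) = -93283/(61256 + 247*sqrt(231))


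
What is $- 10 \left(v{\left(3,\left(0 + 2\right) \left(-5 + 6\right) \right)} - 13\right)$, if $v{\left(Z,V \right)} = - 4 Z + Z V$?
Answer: $190$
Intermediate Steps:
$v{\left(Z,V \right)} = - 4 Z + V Z$
$- 10 \left(v{\left(3,\left(0 + 2\right) \left(-5 + 6\right) \right)} - 13\right) = - 10 \left(3 \left(-4 + \left(0 + 2\right) \left(-5 + 6\right)\right) - 13\right) = - 10 \left(3 \left(-4 + 2 \cdot 1\right) - 13\right) = - 10 \left(3 \left(-4 + 2\right) - 13\right) = - 10 \left(3 \left(-2\right) - 13\right) = - 10 \left(-6 - 13\right) = \left(-10\right) \left(-19\right) = 190$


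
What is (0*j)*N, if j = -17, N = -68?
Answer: 0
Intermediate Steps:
(0*j)*N = (0*(-17))*(-68) = 0*(-68) = 0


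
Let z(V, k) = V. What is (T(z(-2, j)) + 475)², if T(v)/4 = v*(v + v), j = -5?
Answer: 257049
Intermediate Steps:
T(v) = 8*v² (T(v) = 4*(v*(v + v)) = 4*(v*(2*v)) = 4*(2*v²) = 8*v²)
(T(z(-2, j)) + 475)² = (8*(-2)² + 475)² = (8*4 + 475)² = (32 + 475)² = 507² = 257049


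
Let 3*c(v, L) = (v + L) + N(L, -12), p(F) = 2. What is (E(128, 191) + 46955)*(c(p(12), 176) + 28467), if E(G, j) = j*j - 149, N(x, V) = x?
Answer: 2380758895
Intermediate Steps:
E(G, j) = -149 + j**2 (E(G, j) = j**2 - 149 = -149 + j**2)
c(v, L) = v/3 + 2*L/3 (c(v, L) = ((v + L) + L)/3 = ((L + v) + L)/3 = (v + 2*L)/3 = v/3 + 2*L/3)
(E(128, 191) + 46955)*(c(p(12), 176) + 28467) = ((-149 + 191**2) + 46955)*(((1/3)*2 + (2/3)*176) + 28467) = ((-149 + 36481) + 46955)*((2/3 + 352/3) + 28467) = (36332 + 46955)*(118 + 28467) = 83287*28585 = 2380758895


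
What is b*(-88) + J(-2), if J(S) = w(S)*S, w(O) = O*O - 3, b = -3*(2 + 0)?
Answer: 526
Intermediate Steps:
b = -6 (b = -3*2 = -6)
w(O) = -3 + O**2 (w(O) = O**2 - 3 = -3 + O**2)
J(S) = S*(-3 + S**2) (J(S) = (-3 + S**2)*S = S*(-3 + S**2))
b*(-88) + J(-2) = -6*(-88) - 2*(-3 + (-2)**2) = 528 - 2*(-3 + 4) = 528 - 2*1 = 528 - 2 = 526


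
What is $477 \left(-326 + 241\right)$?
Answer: $-40545$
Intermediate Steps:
$477 \left(-326 + 241\right) = 477 \left(-85\right) = -40545$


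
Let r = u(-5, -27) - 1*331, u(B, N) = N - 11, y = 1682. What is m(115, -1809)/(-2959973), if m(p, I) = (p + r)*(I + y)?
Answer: -32258/2959973 ≈ -0.010898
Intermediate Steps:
u(B, N) = -11 + N
r = -369 (r = (-11 - 27) - 1*331 = -38 - 331 = -369)
m(p, I) = (-369 + p)*(1682 + I) (m(p, I) = (p - 369)*(I + 1682) = (-369 + p)*(1682 + I))
m(115, -1809)/(-2959973) = (-620658 - 369*(-1809) + 1682*115 - 1809*115)/(-2959973) = (-620658 + 667521 + 193430 - 208035)*(-1/2959973) = 32258*(-1/2959973) = -32258/2959973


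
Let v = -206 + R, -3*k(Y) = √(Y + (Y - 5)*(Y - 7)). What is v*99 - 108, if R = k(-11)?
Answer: -20502 - 33*√277 ≈ -21051.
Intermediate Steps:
k(Y) = -√(Y + (-7 + Y)*(-5 + Y))/3 (k(Y) = -√(Y + (Y - 5)*(Y - 7))/3 = -√(Y + (-5 + Y)*(-7 + Y))/3 = -√(Y + (-7 + Y)*(-5 + Y))/3)
R = -√277/3 (R = -√(35 + (-11)² - 11*(-11))/3 = -√(35 + 121 + 121)/3 = -√277/3 ≈ -5.5478)
v = -206 - √277/3 ≈ -211.55
v*99 - 108 = (-206 - √277/3)*99 - 108 = (-20394 - 33*√277) - 108 = -20502 - 33*√277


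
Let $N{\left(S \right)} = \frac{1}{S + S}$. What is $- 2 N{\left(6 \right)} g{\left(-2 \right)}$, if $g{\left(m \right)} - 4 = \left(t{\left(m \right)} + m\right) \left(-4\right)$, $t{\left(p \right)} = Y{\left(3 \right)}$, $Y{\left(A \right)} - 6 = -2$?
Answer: $\frac{2}{3} \approx 0.66667$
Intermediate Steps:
$Y{\left(A \right)} = 4$ ($Y{\left(A \right)} = 6 - 2 = 4$)
$t{\left(p \right)} = 4$
$N{\left(S \right)} = \frac{1}{2 S}$
$g{\left(m \right)} = -12 - 4 m$ ($g{\left(m \right)} = 4 + \left(4 + m\right) \left(-4\right) = 4 - \left(16 + 4 m\right) = -12 - 4 m$)
$- 2 N{\left(6 \right)} g{\left(-2 \right)} = - 2 \frac{1}{2 \cdot 6} \left(-12 - -8\right) = - 2 \cdot \frac{1}{2} \cdot \frac{1}{6} \left(-12 + 8\right) = \left(-2\right) \frac{1}{12} \left(-4\right) = \left(- \frac{1}{6}\right) \left(-4\right) = \frac{2}{3}$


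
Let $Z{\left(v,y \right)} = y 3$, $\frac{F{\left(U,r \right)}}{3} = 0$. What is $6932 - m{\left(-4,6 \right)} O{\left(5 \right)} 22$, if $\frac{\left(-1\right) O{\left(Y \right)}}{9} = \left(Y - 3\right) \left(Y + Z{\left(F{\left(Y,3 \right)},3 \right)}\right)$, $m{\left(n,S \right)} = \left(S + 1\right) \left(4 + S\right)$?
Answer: $395012$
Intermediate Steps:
$F{\left(U,r \right)} = 0$ ($F{\left(U,r \right)} = 3 \cdot 0 = 0$)
$m{\left(n,S \right)} = \left(1 + S\right) \left(4 + S\right)$
$Z{\left(v,y \right)} = 3 y$
$O{\left(Y \right)} = - 9 \left(-3 + Y\right) \left(9 + Y\right)$ ($O{\left(Y \right)} = - 9 \left(Y - 3\right) \left(Y + 3 \cdot 3\right) = - 9 \left(-3 + Y\right) \left(Y + 9\right) = - 9 \left(-3 + Y\right) \left(9 + Y\right)$)
$6932 - m{\left(-4,6 \right)} O{\left(5 \right)} 22 = 6932 - \left(4 + 6^{2} + 5 \cdot 6\right) \left(243 - 270 - 9 \cdot 5^{2}\right) 22 = 6932 - \left(4 + 36 + 30\right) \left(243 - 270 - 225\right) 22 = 6932 - 70 \left(243 - 270 - 225\right) 22 = 6932 - 70 \left(-252\right) 22 = 6932 - \left(-17640\right) 22 = 6932 - -388080 = 6932 + 388080 = 395012$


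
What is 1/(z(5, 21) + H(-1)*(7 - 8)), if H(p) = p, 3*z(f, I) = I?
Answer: ⅛ ≈ 0.12500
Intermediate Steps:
z(f, I) = I/3
1/(z(5, 21) + H(-1)*(7 - 8)) = 1/((⅓)*21 - (7 - 8)) = 1/(7 - 1*(-1)) = 1/(7 + 1) = 1/8 = ⅛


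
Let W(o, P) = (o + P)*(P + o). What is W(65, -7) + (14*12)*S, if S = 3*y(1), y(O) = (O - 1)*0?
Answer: 3364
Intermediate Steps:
W(o, P) = (P + o)**2 (W(o, P) = (P + o)*(P + o) = (P + o)**2)
y(O) = 0 (y(O) = (-1 + O)*0 = 0)
S = 0 (S = 3*0 = 0)
W(65, -7) + (14*12)*S = (-7 + 65)**2 + (14*12)*0 = 58**2 + 168*0 = 3364 + 0 = 3364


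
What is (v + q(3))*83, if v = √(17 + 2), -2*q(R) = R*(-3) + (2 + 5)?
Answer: 83 + 83*√19 ≈ 444.79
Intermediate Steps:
q(R) = -7/2 + 3*R/2 (q(R) = -(R*(-3) + (2 + 5))/2 = -(-3*R + 7)/2 = -(7 - 3*R)/2 = -7/2 + 3*R/2)
v = √19 ≈ 4.3589
(v + q(3))*83 = (√19 + (-7/2 + (3/2)*3))*83 = (√19 + (-7/2 + 9/2))*83 = (√19 + 1)*83 = (1 + √19)*83 = 83 + 83*√19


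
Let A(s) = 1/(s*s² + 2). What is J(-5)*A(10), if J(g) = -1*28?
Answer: -14/501 ≈ -0.027944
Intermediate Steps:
A(s) = 1/(2 + s³) (A(s) = 1/(s³ + 2) = 1/(2 + s³))
J(g) = -28
J(-5)*A(10) = -28/(2 + 10³) = -28/(2 + 1000) = -28/1002 = -28*1/1002 = -14/501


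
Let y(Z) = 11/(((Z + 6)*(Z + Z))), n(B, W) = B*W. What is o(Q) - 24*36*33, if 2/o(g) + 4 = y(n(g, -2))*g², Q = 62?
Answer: -17193208/603 ≈ -28513.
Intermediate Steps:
y(Z) = 11/(2*Z*(6 + Z)) (y(Z) = 11/(((6 + Z)*(2*Z))) = 11/((2*Z*(6 + Z))) = 11*(1/(2*Z*(6 + Z))) = 11/(2*Z*(6 + Z)))
o(g) = 2/(-4 - 11*g/(4*(6 - 2*g))) (o(g) = 2/(-4 + (11/(2*((g*(-2)))*(6 + g*(-2))))*g²) = 2/(-4 + (11/(2*((-2*g))*(6 - 2*g)))*g²) = 2/(-4 + (11*(-1/(2*g))/(2*(6 - 2*g)))*g²) = 2/(-4 + (-11/(4*g*(6 - 2*g)))*g²) = 2/(-4 - 11*g/(4*(6 - 2*g))))
o(Q) - 24*36*33 = 16*(3 - 1*62)/(3*(-32 + 7*62)) - 24*36*33 = 16*(3 - 62)/(3*(-32 + 434)) - 864*33 = (16/3)*(-59)/402 - 1*28512 = (16/3)*(1/402)*(-59) - 28512 = -472/603 - 28512 = -17193208/603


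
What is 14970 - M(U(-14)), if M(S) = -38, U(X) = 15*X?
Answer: 15008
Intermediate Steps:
14970 - M(U(-14)) = 14970 - 1*(-38) = 14970 + 38 = 15008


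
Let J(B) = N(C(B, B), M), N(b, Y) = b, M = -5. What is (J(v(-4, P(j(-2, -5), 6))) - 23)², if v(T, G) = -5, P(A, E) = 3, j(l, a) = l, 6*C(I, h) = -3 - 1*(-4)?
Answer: 18769/36 ≈ 521.36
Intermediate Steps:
C(I, h) = ⅙ (C(I, h) = (-3 - 1*(-4))/6 = (-3 + 4)/6 = (⅙)*1 = ⅙)
J(B) = ⅙
(J(v(-4, P(j(-2, -5), 6))) - 23)² = (⅙ - 23)² = (-137/6)² = 18769/36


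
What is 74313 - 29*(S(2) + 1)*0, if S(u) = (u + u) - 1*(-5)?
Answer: 74313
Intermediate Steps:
S(u) = 5 + 2*u (S(u) = 2*u + 5 = 5 + 2*u)
74313 - 29*(S(2) + 1)*0 = 74313 - 29*((5 + 2*2) + 1)*0 = 74313 - 29*((5 + 4) + 1)*0 = 74313 - 29*(9 + 1)*0 = 74313 - 29*10*0 = 74313 - 290*0 = 74313 - 1*0 = 74313 + 0 = 74313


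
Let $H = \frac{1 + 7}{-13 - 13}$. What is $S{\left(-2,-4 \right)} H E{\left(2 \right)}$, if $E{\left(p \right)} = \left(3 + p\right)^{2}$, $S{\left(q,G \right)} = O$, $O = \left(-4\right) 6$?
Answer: $\frac{2400}{13} \approx 184.62$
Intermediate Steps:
$O = -24$
$S{\left(q,G \right)} = -24$
$H = - \frac{4}{13}$ ($H = \frac{8}{-26} = 8 \left(- \frac{1}{26}\right) = - \frac{4}{13} \approx -0.30769$)
$S{\left(-2,-4 \right)} H E{\left(2 \right)} = \left(-24\right) \left(- \frac{4}{13}\right) \left(3 + 2\right)^{2} = \frac{96 \cdot 5^{2}}{13} = \frac{96}{13} \cdot 25 = \frac{2400}{13}$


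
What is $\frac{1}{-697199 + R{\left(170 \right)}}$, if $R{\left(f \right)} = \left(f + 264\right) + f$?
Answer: $- \frac{1}{696595} \approx -1.4356 \cdot 10^{-6}$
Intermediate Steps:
$R{\left(f \right)} = 264 + 2 f$ ($R{\left(f \right)} = \left(264 + f\right) + f = 264 + 2 f$)
$\frac{1}{-697199 + R{\left(170 \right)}} = \frac{1}{-697199 + \left(264 + 2 \cdot 170\right)} = \frac{1}{-697199 + \left(264 + 340\right)} = \frac{1}{-697199 + 604} = \frac{1}{-696595} = - \frac{1}{696595}$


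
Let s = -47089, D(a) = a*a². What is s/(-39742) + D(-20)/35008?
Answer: 670643/701254 ≈ 0.95635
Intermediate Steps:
D(a) = a³
s/(-39742) + D(-20)/35008 = -47089/(-39742) + (-20)³/35008 = -47089*(-1/39742) - 8000*1/35008 = 1519/1282 - 125/547 = 670643/701254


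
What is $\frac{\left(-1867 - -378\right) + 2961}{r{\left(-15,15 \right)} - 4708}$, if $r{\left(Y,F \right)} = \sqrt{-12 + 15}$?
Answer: $- \frac{301312}{963707} - \frac{64 \sqrt{3}}{963707} \approx -0.31277$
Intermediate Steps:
$r{\left(Y,F \right)} = \sqrt{3}$
$\frac{\left(-1867 - -378\right) + 2961}{r{\left(-15,15 \right)} - 4708} = \frac{\left(-1867 - -378\right) + 2961}{\sqrt{3} - 4708} = \frac{\left(-1867 + 378\right) + 2961}{-4708 + \sqrt{3}} = \frac{-1489 + 2961}{-4708 + \sqrt{3}} = \frac{1472}{-4708 + \sqrt{3}}$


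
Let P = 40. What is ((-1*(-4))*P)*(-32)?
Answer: -5120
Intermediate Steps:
((-1*(-4))*P)*(-32) = (-1*(-4)*40)*(-32) = (4*40)*(-32) = 160*(-32) = -5120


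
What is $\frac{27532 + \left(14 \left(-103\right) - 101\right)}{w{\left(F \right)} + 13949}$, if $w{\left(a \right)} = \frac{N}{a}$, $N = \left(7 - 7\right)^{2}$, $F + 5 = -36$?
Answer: $\frac{25989}{13949} \approx 1.8631$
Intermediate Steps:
$F = -41$ ($F = -5 - 36 = -41$)
$N = 0$ ($N = 0^{2} = 0$)
$w{\left(a \right)} = 0$ ($w{\left(a \right)} = \frac{0}{a} = 0$)
$\frac{27532 + \left(14 \left(-103\right) - 101\right)}{w{\left(F \right)} + 13949} = \frac{27532 + \left(14 \left(-103\right) - 101\right)}{0 + 13949} = \frac{27532 - 1543}{13949} = \left(27532 - 1543\right) \frac{1}{13949} = 25989 \cdot \frac{1}{13949} = \frac{25989}{13949}$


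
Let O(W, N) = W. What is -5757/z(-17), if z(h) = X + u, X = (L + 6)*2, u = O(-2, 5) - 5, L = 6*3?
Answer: -5757/41 ≈ -140.41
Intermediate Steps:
L = 18
u = -7 (u = -2 - 5 = -7)
X = 48 (X = (18 + 6)*2 = 24*2 = 48)
z(h) = 41 (z(h) = 48 - 7 = 41)
-5757/z(-17) = -5757/41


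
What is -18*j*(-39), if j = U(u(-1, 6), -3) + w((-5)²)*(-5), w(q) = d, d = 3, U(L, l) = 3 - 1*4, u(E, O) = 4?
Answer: -11232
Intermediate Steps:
U(L, l) = -1 (U(L, l) = 3 - 4 = -1)
w(q) = 3
j = -16 (j = -1 + 3*(-5) = -1 - 15 = -16)
-18*j*(-39) = -18*(-16)*(-39) = 288*(-39) = -11232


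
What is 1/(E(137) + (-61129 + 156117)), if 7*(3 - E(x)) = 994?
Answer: 1/94849 ≈ 1.0543e-5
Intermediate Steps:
E(x) = -139 (E(x) = 3 - ⅐*994 = 3 - 142 = -139)
1/(E(137) + (-61129 + 156117)) = 1/(-139 + (-61129 + 156117)) = 1/(-139 + 94988) = 1/94849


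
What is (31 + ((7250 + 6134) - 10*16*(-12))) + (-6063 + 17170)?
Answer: 26442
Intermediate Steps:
(31 + ((7250 + 6134) - 10*16*(-12))) + (-6063 + 17170) = (31 + (13384 - 160*(-12))) + 11107 = (31 + (13384 + 1920)) + 11107 = (31 + 15304) + 11107 = 15335 + 11107 = 26442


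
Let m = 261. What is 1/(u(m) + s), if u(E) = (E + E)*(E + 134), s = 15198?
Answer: 1/221388 ≈ 4.5170e-6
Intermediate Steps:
u(E) = 2*E*(134 + E) (u(E) = (2*E)*(134 + E) = 2*E*(134 + E))
1/(u(m) + s) = 1/(2*261*(134 + 261) + 15198) = 1/(2*261*395 + 15198) = 1/(206190 + 15198) = 1/221388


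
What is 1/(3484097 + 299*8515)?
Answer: 1/6030082 ≈ 1.6584e-7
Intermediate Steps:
1/(3484097 + 299*8515) = 1/(3484097 + 2545985) = 1/6030082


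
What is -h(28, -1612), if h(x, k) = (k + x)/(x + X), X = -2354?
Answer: -792/1163 ≈ -0.68100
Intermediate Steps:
h(x, k) = (k + x)/(-2354 + x) (h(x, k) = (k + x)/(x - 2354) = (k + x)/(-2354 + x))
-h(28, -1612) = -(-1612 + 28)/(-2354 + 28) = -(-1584)/(-2326) = -(-1)*(-1584)/2326 = -1*792/1163 = -792/1163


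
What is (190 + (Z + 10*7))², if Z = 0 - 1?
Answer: 67081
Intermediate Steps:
Z = -1
(190 + (Z + 10*7))² = (190 + (-1 + 10*7))² = (190 + (-1 + 70))² = (190 + 69)² = 259² = 67081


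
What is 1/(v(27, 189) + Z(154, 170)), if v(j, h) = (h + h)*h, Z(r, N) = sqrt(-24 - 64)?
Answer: 35721/2551979726 - I*sqrt(22)/2551979726 ≈ 1.3997e-5 - 1.838e-9*I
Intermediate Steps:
Z(r, N) = 2*I*sqrt(22) (Z(r, N) = sqrt(-88) = 2*I*sqrt(22))
v(j, h) = 2*h**2 (v(j, h) = (2*h)*h = 2*h**2)
1/(v(27, 189) + Z(154, 170)) = 1/(2*189**2 + 2*I*sqrt(22)) = 1/(2*35721 + 2*I*sqrt(22)) = 1/(71442 + 2*I*sqrt(22))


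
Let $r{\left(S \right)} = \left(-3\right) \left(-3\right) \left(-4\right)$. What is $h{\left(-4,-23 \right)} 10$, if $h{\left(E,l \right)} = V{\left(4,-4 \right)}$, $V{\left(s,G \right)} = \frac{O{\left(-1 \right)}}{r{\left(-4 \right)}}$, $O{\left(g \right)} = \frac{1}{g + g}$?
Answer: $\frac{5}{36} \approx 0.13889$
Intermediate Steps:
$r{\left(S \right)} = -36$ ($r{\left(S \right)} = 9 \left(-4\right) = -36$)
$O{\left(g \right)} = \frac{1}{2 g}$
$V{\left(s,G \right)} = \frac{1}{72}$ ($V{\left(s,G \right)} = \frac{\frac{1}{2} \frac{1}{-1}}{-36} = \frac{1}{2} \left(-1\right) \left(- \frac{1}{36}\right) = \left(- \frac{1}{2}\right) \left(- \frac{1}{36}\right) = \frac{1}{72}$)
$h{\left(E,l \right)} = \frac{1}{72}$
$h{\left(-4,-23 \right)} 10 = \frac{1}{72} \cdot 10 = \frac{5}{36}$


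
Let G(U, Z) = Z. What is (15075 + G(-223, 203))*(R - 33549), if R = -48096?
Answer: -1247372310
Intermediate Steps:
(15075 + G(-223, 203))*(R - 33549) = (15075 + 203)*(-48096 - 33549) = 15278*(-81645) = -1247372310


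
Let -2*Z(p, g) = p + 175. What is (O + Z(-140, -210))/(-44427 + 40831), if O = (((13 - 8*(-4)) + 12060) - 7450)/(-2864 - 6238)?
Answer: 40985/8182698 ≈ 0.0050087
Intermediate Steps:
Z(p, g) = -175/2 - p/2 (Z(p, g) = -(p + 175)/2 = -(175 + p)/2 = -175/2 - p/2)
O = -4655/9102 (O = (((13 + 32) + 12060) - 7450)/(-9102) = ((45 + 12060) - 7450)*(-1/9102) = (12105 - 7450)*(-1/9102) = 4655*(-1/9102) = -4655/9102 ≈ -0.51143)
(O + Z(-140, -210))/(-44427 + 40831) = (-4655/9102 + (-175/2 - ½*(-140)))/(-44427 + 40831) = (-4655/9102 + (-175/2 + 70))/(-3596) = (-4655/9102 - 35/2)*(-1/3596) = -81970/4551*(-1/3596) = 40985/8182698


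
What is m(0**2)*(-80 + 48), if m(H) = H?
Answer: 0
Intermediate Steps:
m(0**2)*(-80 + 48) = 0**2*(-80 + 48) = 0*(-32) = 0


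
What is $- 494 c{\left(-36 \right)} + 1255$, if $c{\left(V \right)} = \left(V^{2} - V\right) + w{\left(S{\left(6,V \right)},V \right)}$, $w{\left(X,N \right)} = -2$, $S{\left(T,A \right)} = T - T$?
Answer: $-655765$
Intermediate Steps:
$S{\left(T,A \right)} = 0$
$c{\left(V \right)} = -2 + V^{2} - V$ ($c{\left(V \right)} = \left(V^{2} - V\right) - 2 = -2 + V^{2} - V$)
$- 494 c{\left(-36 \right)} + 1255 = - 494 \left(-2 + \left(-36\right)^{2} - -36\right) + 1255 = - 494 \left(-2 + 1296 + 36\right) + 1255 = \left(-494\right) 1330 + 1255 = -657020 + 1255 = -655765$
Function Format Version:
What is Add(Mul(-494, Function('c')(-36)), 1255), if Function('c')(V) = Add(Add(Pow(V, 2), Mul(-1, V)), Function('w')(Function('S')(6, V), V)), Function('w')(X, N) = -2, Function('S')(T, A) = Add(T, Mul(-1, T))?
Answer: -655765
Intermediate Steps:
Function('S')(T, A) = 0
Function('c')(V) = Add(-2, Pow(V, 2), Mul(-1, V)) (Function('c')(V) = Add(Add(Pow(V, 2), Mul(-1, V)), -2) = Add(-2, Pow(V, 2), Mul(-1, V)))
Add(Mul(-494, Function('c')(-36)), 1255) = Add(Mul(-494, Add(-2, Pow(-36, 2), Mul(-1, -36))), 1255) = Add(Mul(-494, Add(-2, 1296, 36)), 1255) = Add(Mul(-494, 1330), 1255) = Add(-657020, 1255) = -655765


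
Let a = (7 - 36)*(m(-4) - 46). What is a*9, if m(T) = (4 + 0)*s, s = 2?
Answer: 9918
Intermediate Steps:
m(T) = 8 (m(T) = (4 + 0)*2 = 4*2 = 8)
a = 1102 (a = (7 - 36)*(8 - 46) = -29*(-38) = 1102)
a*9 = 1102*9 = 9918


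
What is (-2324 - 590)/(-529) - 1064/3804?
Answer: 2630500/503079 ≈ 5.2288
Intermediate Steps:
(-2324 - 590)/(-529) - 1064/3804 = -2914*(-1/529) - 1064*1/3804 = 2914/529 - 266/951 = 2630500/503079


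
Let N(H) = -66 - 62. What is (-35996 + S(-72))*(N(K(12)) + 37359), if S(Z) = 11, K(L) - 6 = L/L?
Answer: -1339757535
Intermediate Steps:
K(L) = 7 (K(L) = 6 + L/L = 6 + 1 = 7)
N(H) = -128
(-35996 + S(-72))*(N(K(12)) + 37359) = (-35996 + 11)*(-128 + 37359) = -35985*37231 = -1339757535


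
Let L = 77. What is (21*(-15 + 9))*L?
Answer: -9702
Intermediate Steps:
(21*(-15 + 9))*L = (21*(-15 + 9))*77 = (21*(-6))*77 = -126*77 = -9702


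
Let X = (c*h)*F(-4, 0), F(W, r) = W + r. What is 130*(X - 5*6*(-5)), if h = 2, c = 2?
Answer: 17420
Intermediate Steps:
X = -16 (X = (2*2)*(-4 + 0) = 4*(-4) = -16)
130*(X - 5*6*(-5)) = 130*(-16 - 5*6*(-5)) = 130*(-16 - 30*(-5)) = 130*(-16 + 150) = 130*134 = 17420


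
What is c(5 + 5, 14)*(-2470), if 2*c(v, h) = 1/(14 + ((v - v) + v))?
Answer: -1235/24 ≈ -51.458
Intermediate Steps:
c(v, h) = 1/(2*(14 + v)) (c(v, h) = 1/(2*(14 + ((v - v) + v))) = 1/(2*(14 + (0 + v))) = 1/(2*(14 + v)))
c(5 + 5, 14)*(-2470) = (1/(2*(14 + (5 + 5))))*(-2470) = (1/(2*(14 + 10)))*(-2470) = ((½)/24)*(-2470) = ((½)*(1/24))*(-2470) = (1/48)*(-2470) = -1235/24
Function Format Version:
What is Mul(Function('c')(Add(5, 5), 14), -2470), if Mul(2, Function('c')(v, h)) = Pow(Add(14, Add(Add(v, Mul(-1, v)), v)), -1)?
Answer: Rational(-1235, 24) ≈ -51.458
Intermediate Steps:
Function('c')(v, h) = Mul(Rational(1, 2), Pow(Add(14, v), -1)) (Function('c')(v, h) = Mul(Rational(1, 2), Pow(Add(14, Add(Add(v, Mul(-1, v)), v)), -1)) = Mul(Rational(1, 2), Pow(Add(14, Add(0, v)), -1)) = Mul(Rational(1, 2), Pow(Add(14, v), -1)))
Mul(Function('c')(Add(5, 5), 14), -2470) = Mul(Mul(Rational(1, 2), Pow(Add(14, Add(5, 5)), -1)), -2470) = Mul(Mul(Rational(1, 2), Pow(Add(14, 10), -1)), -2470) = Mul(Mul(Rational(1, 2), Pow(24, -1)), -2470) = Mul(Mul(Rational(1, 2), Rational(1, 24)), -2470) = Mul(Rational(1, 48), -2470) = Rational(-1235, 24)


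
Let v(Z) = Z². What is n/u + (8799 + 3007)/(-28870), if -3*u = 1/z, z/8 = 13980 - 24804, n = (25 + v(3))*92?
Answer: 11729582593777/14435 ≈ 8.1258e+8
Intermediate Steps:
n = 3128 (n = (25 + 3²)*92 = (25 + 9)*92 = 34*92 = 3128)
z = -86592 (z = 8*(13980 - 24804) = 8*(-10824) = -86592)
u = 1/259776 (u = -⅓/(-86592) = -⅓*(-1/86592) = 1/259776 ≈ 3.8495e-6)
n/u + (8799 + 3007)/(-28870) = 3128/(1/259776) + (8799 + 3007)/(-28870) = 3128*259776 + 11806*(-1/28870) = 812579328 - 5903/14435 = 11729582593777/14435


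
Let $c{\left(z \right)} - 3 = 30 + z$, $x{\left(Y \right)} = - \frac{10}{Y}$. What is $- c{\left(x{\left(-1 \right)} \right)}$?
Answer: $-43$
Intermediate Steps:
$c{\left(z \right)} = 33 + z$ ($c{\left(z \right)} = 3 + \left(30 + z\right) = 33 + z$)
$- c{\left(x{\left(-1 \right)} \right)} = - (33 - \frac{10}{-1}) = - (33 - -10) = - (33 + 10) = \left(-1\right) 43 = -43$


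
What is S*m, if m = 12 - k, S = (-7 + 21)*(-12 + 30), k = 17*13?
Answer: -52668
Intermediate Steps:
k = 221
S = 252 (S = 14*18 = 252)
m = -209 (m = 12 - 1*221 = 12 - 221 = -209)
S*m = 252*(-209) = -52668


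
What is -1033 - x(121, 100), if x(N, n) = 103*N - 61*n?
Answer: -7396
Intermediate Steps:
x(N, n) = -61*n + 103*N
-1033 - x(121, 100) = -1033 - (-61*100 + 103*121) = -1033 - (-6100 + 12463) = -1033 - 1*6363 = -1033 - 6363 = -7396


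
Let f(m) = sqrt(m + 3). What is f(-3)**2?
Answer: 0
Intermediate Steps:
f(m) = sqrt(3 + m)
f(-3)**2 = (sqrt(3 - 3))**2 = (sqrt(0))**2 = 0**2 = 0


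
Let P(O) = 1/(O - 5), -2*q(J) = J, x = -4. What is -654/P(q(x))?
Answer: 1962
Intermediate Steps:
q(J) = -J/2
P(O) = 1/(-5 + O)
-654/P(q(x)) = -654/(1/(-5 - ½*(-4))) = -654/(1/(-5 + 2)) = -654/(1/(-3)) = -654/(-⅓) = -654*(-3) = 1962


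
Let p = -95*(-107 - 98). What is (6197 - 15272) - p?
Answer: -28550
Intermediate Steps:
p = 19475 (p = -95*(-205) = 19475)
(6197 - 15272) - p = (6197 - 15272) - 1*19475 = -9075 - 19475 = -28550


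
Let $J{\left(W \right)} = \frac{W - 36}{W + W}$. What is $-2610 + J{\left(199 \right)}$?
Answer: $- \frac{1038617}{398} \approx -2609.6$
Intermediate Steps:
$J{\left(W \right)} = \frac{-36 + W}{2 W}$
$-2610 + J{\left(199 \right)} = -2610 + \frac{-36 + 199}{2 \cdot 199} = -2610 + \frac{1}{2} \cdot \frac{1}{199} \cdot 163 = -2610 + \frac{163}{398} = - \frac{1038617}{398}$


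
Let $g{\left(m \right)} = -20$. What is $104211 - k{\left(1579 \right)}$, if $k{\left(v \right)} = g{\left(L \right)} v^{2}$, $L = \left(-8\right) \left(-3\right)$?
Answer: $49969031$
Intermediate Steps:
$L = 24$
$k{\left(v \right)} = - 20 v^{2}$
$104211 - k{\left(1579 \right)} = 104211 - - 20 \cdot 1579^{2} = 104211 - \left(-20\right) 2493241 = 104211 - -49864820 = 104211 + 49864820 = 49969031$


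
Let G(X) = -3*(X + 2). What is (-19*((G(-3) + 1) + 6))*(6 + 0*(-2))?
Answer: -1140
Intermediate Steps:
G(X) = -6 - 3*X (G(X) = -3*(2 + X) = -6 - 3*X)
(-19*((G(-3) + 1) + 6))*(6 + 0*(-2)) = (-19*(((-6 - 3*(-3)) + 1) + 6))*(6 + 0*(-2)) = (-19*(((-6 + 9) + 1) + 6))*(6 + 0) = -19*((3 + 1) + 6)*6 = -19*(4 + 6)*6 = -19*10*6 = -190*6 = -1140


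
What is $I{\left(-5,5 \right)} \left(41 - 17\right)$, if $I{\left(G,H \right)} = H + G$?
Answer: $0$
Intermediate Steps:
$I{\left(G,H \right)} = G + H$
$I{\left(-5,5 \right)} \left(41 - 17\right) = \left(-5 + 5\right) \left(41 - 17\right) = 0 \cdot 24 = 0$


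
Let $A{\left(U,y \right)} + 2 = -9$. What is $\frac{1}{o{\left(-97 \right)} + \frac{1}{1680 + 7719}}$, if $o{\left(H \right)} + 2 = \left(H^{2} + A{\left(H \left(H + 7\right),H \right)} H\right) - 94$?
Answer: $\frac{9399}{97561621} \approx 9.6339 \cdot 10^{-5}$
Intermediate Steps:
$A{\left(U,y \right)} = -11$ ($A{\left(U,y \right)} = -2 - 9 = -11$)
$o{\left(H \right)} = -96 + H^{2} - 11 H$ ($o{\left(H \right)} = -2 - \left(94 - H^{2} + 11 H\right) = -96 + H^{2} - 11 H$)
$\frac{1}{o{\left(-97 \right)} + \frac{1}{1680 + 7719}} = \frac{1}{\left(-96 + \left(-97\right)^{2} - -1067\right) + \frac{1}{1680 + 7719}} = \frac{1}{\left(-96 + 9409 + 1067\right) + \frac{1}{9399}} = \frac{1}{10380 + \frac{1}{9399}} = \frac{1}{\frac{97561621}{9399}} = \frac{9399}{97561621}$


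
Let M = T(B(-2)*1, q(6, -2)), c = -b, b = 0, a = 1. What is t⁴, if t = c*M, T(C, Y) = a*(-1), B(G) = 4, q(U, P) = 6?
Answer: 0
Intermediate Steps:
T(C, Y) = -1 (T(C, Y) = 1*(-1) = -1)
c = 0 (c = -1*0 = 0)
M = -1
t = 0 (t = 0*(-1) = 0)
t⁴ = 0⁴ = 0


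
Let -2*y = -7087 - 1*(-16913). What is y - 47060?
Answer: -51973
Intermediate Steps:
y = -4913 (y = -(-7087 - 1*(-16913))/2 = -(-7087 + 16913)/2 = -1/2*9826 = -4913)
y - 47060 = -4913 - 47060 = -51973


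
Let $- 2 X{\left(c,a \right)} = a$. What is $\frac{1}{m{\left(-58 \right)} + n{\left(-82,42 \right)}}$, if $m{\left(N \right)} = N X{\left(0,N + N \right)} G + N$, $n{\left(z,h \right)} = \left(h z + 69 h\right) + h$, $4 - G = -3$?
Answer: $- \frac{1}{24110} \approx -4.1477 \cdot 10^{-5}$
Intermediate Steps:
$X{\left(c,a \right)} = - \frac{a}{2}$
$G = 7$ ($G = 4 - -3 = 4 + 3 = 7$)
$n{\left(z,h \right)} = 70 h + h z$ ($n{\left(z,h \right)} = \left(69 h + h z\right) + h = 70 h + h z$)
$m{\left(N \right)} = N - 7 N^{2}$ ($m{\left(N \right)} = N \left(- \frac{N + N}{2}\right) 7 + N = N \left(- \frac{2 N}{2}\right) 7 + N = N \left(- N\right) 7 + N = - N^{2} \cdot 7 + N = - 7 N^{2} + N = N - 7 N^{2}$)
$\frac{1}{m{\left(-58 \right)} + n{\left(-82,42 \right)}} = \frac{1}{- 58 \left(1 - -406\right) + 42 \left(70 - 82\right)} = \frac{1}{- 58 \left(1 + 406\right) + 42 \left(-12\right)} = \frac{1}{\left(-58\right) 407 - 504} = \frac{1}{-23606 - 504} = \frac{1}{-24110} = - \frac{1}{24110}$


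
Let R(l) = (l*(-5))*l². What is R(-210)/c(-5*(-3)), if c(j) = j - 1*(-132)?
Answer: 315000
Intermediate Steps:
c(j) = 132 + j (c(j) = j + 132 = 132 + j)
R(l) = -5*l³ (R(l) = (-5*l)*l² = -5*l³)
R(-210)/c(-5*(-3)) = (-5*(-210)³)/(132 - 5*(-3)) = (-5*(-9261000))/(132 + 15) = 46305000/147 = 46305000*(1/147) = 315000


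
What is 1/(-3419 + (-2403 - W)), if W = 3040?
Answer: -1/8862 ≈ -0.00011284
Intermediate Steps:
1/(-3419 + (-2403 - W)) = 1/(-3419 + (-2403 - 1*3040)) = 1/(-3419 + (-2403 - 3040)) = 1/(-3419 - 5443) = 1/(-8862) = -1/8862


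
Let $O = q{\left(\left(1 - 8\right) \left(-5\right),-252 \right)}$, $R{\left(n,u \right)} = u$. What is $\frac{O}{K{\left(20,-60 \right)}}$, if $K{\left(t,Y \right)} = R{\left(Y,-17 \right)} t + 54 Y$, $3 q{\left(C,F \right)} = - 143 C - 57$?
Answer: $\frac{2531}{5370} \approx 0.47132$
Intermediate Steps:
$q{\left(C,F \right)} = -19 - \frac{143 C}{3}$ ($q{\left(C,F \right)} = \frac{- 143 C - 57}{3} = \frac{-57 - 143 C}{3} = -19 - \frac{143 C}{3}$)
$O = - \frac{5062}{3}$ ($O = -19 - \frac{143 \left(1 - 8\right) \left(-5\right)}{3} = -19 - \frac{143 \left(\left(-7\right) \left(-5\right)\right)}{3} = -19 - \frac{5005}{3} = - \frac{5062}{3} \approx -1687.3$)
$K{\left(t,Y \right)} = - 17 t + 54 Y$
$\frac{O}{K{\left(20,-60 \right)}} = - \frac{5062}{3 \left(\left(-17\right) 20 + 54 \left(-60\right)\right)} = - \frac{5062}{3 \left(-340 - 3240\right)} = - \frac{5062}{3 \left(-3580\right)} = \left(- \frac{5062}{3}\right) \left(- \frac{1}{3580}\right) = \frac{2531}{5370}$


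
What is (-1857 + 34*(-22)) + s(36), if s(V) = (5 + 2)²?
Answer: -2556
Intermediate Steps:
s(V) = 49 (s(V) = 7² = 49)
(-1857 + 34*(-22)) + s(36) = (-1857 + 34*(-22)) + 49 = (-1857 - 748) + 49 = -2605 + 49 = -2556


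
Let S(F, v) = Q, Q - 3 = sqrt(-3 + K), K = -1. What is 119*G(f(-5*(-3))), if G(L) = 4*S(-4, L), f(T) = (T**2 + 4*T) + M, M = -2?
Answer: 1428 + 952*I ≈ 1428.0 + 952.0*I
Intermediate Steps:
f(T) = -2 + T**2 + 4*T (f(T) = (T**2 + 4*T) - 2 = -2 + T**2 + 4*T)
Q = 3 + 2*I (Q = 3 + sqrt(-3 - 1) = 3 + sqrt(-4) = 3 + 2*I ≈ 3.0 + 2.0*I)
S(F, v) = 3 + 2*I
G(L) = 12 + 8*I (G(L) = 4*(3 + 2*I) = 12 + 8*I)
119*G(f(-5*(-3))) = 119*(12 + 8*I) = 1428 + 952*I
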